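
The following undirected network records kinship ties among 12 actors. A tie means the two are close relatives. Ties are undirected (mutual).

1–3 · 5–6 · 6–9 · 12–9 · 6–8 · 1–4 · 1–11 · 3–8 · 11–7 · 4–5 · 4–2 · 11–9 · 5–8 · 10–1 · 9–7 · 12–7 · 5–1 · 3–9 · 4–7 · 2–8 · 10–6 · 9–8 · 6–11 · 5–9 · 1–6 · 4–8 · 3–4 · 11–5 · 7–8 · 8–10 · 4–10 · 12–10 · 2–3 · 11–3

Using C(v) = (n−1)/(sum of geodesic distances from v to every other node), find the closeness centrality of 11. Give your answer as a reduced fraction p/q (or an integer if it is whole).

11/16

Distances from 11: 1:1, 2:2, 3:1, 4:2, 5:1, 6:1, 7:1, 8:2, 9:1, 10:2, 12:2. Sum = 16.
n = 12, so closeness = 11/16.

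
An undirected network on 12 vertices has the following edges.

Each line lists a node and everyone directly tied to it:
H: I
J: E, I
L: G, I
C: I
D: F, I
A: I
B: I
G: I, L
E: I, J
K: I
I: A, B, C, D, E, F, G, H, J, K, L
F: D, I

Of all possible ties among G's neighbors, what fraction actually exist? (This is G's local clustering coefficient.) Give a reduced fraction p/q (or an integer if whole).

1

G's neighbors: I and L (k = 2).
Possible neighbor pairs: C(2,2) = 1. Edges among them: I–L → e = 1.
Clustering(G) = 1/1.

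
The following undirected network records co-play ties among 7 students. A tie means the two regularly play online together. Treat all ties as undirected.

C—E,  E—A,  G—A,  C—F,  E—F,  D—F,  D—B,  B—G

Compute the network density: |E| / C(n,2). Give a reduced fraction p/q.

There are 8 edges and 7 nodes, so the maximum possible is C(7,2) = 21.
Density = 8/21.

8/21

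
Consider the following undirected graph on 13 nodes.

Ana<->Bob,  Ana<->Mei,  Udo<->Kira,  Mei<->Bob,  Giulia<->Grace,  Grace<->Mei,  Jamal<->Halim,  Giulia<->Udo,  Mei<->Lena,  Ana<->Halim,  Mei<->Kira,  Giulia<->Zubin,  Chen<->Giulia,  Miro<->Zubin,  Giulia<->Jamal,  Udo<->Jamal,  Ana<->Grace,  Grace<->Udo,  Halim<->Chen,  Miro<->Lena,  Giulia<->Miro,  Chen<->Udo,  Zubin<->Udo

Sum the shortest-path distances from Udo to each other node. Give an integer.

20

Distances from Udo: Ana:2, Bob:3, Chen:1, Giulia:1, Grace:1, Halim:2, Jamal:1, Kira:1, Lena:3, Mei:2, Miro:2, Zubin:1.
Sum = 2 + 3 + 1 + 1 + 1 + 2 + 1 + 1 + 3 + 2 + 2 + 1 = 20.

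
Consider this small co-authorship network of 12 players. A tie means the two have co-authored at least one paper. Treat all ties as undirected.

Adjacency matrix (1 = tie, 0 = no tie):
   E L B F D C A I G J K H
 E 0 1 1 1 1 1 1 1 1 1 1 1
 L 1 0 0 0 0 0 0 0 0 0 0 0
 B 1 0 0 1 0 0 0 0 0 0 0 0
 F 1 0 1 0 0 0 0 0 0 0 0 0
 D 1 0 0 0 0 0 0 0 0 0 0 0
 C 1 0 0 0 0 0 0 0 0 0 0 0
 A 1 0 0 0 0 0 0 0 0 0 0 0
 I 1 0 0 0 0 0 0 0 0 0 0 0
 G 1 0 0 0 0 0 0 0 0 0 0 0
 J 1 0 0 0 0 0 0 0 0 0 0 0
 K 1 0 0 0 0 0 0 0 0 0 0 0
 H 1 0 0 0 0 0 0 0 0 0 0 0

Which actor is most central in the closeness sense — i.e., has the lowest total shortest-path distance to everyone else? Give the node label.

E

Farness (sum of distances to all others) for each node — A:21, B:20, C:21, D:21, E:11, F:20, G:21, H:21, I:21, J:21, K:21, L:21.
The smallest farness is 11, for E, so E has the highest closeness.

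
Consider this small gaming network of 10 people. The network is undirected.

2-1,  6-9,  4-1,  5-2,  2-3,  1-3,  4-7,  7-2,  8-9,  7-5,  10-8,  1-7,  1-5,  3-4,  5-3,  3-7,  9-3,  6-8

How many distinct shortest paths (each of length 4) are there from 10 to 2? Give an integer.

The shortest distance is 4, and the only length-4 path is 10–8–9–3–2. So there is exactly 1 shortest path.

1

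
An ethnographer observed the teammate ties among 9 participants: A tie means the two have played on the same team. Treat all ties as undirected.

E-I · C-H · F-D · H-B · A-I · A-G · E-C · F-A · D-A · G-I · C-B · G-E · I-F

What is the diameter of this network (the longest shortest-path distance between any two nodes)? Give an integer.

5

Eccentricity of each node (its greatest distance to any other): A:4, B:5, C:4, D:5, E:3, F:4, G:3, H:5, I:3.
The maximum eccentricity is 5, realized for instance by the pair D–B via D – A – G – E – C – B. So the diameter is 5.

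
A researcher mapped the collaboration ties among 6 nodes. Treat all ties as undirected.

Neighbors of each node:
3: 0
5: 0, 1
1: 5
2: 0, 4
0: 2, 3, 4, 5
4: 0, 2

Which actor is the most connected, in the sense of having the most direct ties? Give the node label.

0

Degrees — 0:4, 1:1, 2:2, 3:1, 4:2, 5:2.
The maximum is 4, attained only by 0.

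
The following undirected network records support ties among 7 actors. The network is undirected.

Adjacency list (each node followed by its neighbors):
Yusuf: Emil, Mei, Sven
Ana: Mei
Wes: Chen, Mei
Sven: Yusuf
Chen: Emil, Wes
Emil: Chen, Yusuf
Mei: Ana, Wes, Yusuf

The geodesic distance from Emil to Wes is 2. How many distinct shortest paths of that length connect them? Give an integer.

1

The shortest distance is 2, and the only length-2 path is Emil–Chen–Wes. So there is exactly 1 shortest path.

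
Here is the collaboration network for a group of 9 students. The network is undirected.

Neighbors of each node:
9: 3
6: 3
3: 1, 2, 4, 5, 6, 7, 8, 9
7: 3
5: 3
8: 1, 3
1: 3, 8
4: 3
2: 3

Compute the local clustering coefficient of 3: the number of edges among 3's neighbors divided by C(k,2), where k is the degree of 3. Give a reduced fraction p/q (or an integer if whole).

3's neighbors: 1, 2, 4, 5, 6, 7, 8, and 9 (k = 8).
Possible neighbor pairs: C(8,2) = 28. Edges among them: 1–8 → e = 1.
Clustering(3) = 1/28.

1/28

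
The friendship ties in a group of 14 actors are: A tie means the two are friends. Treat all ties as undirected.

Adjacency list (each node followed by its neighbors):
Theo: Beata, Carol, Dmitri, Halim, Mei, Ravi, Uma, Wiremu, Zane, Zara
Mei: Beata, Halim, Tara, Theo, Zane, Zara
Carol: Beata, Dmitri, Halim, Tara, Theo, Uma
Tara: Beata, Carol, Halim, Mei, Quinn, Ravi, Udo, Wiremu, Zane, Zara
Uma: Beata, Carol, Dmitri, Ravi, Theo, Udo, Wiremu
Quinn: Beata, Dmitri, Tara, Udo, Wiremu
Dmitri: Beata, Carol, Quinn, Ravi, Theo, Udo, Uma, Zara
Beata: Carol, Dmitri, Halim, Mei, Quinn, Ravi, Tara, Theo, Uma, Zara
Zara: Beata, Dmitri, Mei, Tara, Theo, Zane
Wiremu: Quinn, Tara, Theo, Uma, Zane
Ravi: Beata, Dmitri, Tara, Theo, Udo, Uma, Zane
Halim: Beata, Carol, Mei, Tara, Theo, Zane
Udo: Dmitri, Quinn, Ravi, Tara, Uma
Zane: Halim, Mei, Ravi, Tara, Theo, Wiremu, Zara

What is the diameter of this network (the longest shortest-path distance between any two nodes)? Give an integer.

Eccentricity of each node (its greatest distance to any other): Beata:2, Carol:2, Dmitri:2, Halim:2, Mei:2, Quinn:2, Ravi:2, Tara:2, Theo:2, Udo:2, Uma:2, Wiremu:2, Zane:2, Zara:2.
The maximum eccentricity is 2, realized for instance by the pair Theo–Quinn via Theo – Wiremu – Quinn. So the diameter is 2.

2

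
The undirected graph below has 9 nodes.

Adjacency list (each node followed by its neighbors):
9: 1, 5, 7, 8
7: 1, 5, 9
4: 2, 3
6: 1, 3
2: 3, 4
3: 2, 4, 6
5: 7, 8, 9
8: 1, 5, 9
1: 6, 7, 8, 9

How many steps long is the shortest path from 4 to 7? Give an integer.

One shortest route is 4 – 3 – 6 – 1 – 7, which uses 4 edges, and at distance 3 from 4 we only reach {1}, which does not include 7. So d(4,7) = 4.

4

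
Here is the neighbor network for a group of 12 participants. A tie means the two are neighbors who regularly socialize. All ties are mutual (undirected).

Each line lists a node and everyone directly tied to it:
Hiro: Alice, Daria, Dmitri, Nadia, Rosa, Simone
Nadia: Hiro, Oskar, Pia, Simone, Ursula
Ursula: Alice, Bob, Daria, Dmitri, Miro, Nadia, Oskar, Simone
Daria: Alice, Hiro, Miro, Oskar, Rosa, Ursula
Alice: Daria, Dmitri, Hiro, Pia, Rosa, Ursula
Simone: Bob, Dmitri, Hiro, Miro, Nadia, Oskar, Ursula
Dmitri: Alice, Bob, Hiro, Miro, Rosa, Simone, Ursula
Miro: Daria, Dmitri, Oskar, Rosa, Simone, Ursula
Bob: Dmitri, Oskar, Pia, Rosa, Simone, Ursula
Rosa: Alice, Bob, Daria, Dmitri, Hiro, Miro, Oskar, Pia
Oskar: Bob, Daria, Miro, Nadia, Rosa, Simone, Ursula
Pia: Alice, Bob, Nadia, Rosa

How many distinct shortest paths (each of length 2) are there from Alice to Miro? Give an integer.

The shortest distance is 2. The length-2 paths are: Alice–Rosa–Miro; Alice–Daria–Miro; Alice–Ursula–Miro; Alice–Dmitri–Miro.
That gives 4 distinct shortest paths.

4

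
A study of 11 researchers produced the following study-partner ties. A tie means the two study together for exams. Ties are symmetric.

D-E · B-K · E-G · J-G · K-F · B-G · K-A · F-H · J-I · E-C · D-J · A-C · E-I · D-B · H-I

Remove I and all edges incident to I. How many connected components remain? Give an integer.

I's neighbors (E, H, and J) remain reachable from one another through other ties, so the rest of the network stays in one piece.

1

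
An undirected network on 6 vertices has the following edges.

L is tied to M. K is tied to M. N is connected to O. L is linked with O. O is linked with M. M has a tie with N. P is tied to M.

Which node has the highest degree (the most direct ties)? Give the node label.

M

Degrees — K:1, L:2, M:5, N:2, O:3, P:1.
The maximum is 5, attained only by M.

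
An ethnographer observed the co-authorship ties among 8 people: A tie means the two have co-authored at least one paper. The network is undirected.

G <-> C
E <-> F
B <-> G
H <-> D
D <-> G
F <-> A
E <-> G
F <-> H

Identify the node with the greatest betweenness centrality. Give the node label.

G

Unnormalized betweenness of each node: A:0, B:0, C:0, D:3, E:6, F:7, G:12, H:2.
G has the largest value, 12, making it the main broker — the node through which the most shortest paths run.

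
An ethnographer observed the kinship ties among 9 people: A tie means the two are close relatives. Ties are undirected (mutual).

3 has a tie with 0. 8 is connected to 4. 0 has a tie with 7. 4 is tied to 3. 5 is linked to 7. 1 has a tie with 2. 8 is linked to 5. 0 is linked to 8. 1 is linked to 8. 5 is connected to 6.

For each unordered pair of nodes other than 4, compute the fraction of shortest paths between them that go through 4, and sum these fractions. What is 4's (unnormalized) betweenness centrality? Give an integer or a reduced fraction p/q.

Pairs whose geodesics pass through 4 — 3–5: 1/3; 3–8: 1/2; 3–2: 1/2; 3–1: 1/2; 3–6: 1/3.
All other pairs contribute 0.
Summing the contributions gives betweenness(4) = 13/6.

13/6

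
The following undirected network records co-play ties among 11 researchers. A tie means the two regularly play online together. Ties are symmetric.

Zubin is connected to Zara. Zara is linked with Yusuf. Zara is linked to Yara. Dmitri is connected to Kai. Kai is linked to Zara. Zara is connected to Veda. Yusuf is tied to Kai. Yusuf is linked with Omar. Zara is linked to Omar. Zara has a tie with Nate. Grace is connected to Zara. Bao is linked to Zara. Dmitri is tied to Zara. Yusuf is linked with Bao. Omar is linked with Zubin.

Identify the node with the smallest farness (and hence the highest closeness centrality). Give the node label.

Zara

Farness (sum of distances to all others) for each node — Bao:18, Dmitri:18, Grace:19, Kai:17, Nate:19, Omar:17, Veda:19, Yara:19, Yusuf:16, Zara:10, Zubin:18.
The smallest farness is 10, for Zara, so Zara has the highest closeness.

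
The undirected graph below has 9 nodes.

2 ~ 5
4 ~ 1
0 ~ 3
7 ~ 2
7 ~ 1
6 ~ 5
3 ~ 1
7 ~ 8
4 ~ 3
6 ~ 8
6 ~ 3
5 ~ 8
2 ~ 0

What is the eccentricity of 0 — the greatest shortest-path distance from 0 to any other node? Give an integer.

3

Distances from 0: 1:2, 2:1, 3:1, 4:2, 5:2, 6:2, 7:2, 8:3.
The largest is 3 (to 8), so the eccentricity of 0 is 3.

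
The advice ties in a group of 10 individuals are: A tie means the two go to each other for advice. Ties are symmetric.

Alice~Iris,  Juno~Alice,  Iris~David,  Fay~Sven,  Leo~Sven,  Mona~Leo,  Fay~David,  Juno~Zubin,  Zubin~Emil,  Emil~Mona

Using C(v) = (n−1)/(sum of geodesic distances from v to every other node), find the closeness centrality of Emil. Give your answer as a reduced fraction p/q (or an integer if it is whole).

Distances from Emil: Alice:3, David:5, Fay:4, Iris:4, Juno:2, Leo:2, Mona:1, Sven:3, Zubin:1. Sum = 25.
n = 10, so closeness = 9/25.

9/25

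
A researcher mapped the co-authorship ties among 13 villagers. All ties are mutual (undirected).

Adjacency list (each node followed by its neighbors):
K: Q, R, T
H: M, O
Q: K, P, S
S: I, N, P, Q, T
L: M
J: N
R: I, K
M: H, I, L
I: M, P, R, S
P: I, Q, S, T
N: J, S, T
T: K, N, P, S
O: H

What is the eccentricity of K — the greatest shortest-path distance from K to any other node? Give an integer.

5

Distances from K: H:4, I:2, J:3, L:4, M:3, N:2, O:5, P:2, Q:1, R:1, S:2, T:1.
The largest is 5 (to O), so the eccentricity of K is 5.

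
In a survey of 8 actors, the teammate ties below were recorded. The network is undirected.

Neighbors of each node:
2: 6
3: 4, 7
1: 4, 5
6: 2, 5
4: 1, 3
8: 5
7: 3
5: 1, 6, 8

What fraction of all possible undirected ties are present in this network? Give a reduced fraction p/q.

1/4

There are 7 edges and 8 nodes, so the maximum possible is C(8,2) = 28.
Density = 7/28 = 1/4.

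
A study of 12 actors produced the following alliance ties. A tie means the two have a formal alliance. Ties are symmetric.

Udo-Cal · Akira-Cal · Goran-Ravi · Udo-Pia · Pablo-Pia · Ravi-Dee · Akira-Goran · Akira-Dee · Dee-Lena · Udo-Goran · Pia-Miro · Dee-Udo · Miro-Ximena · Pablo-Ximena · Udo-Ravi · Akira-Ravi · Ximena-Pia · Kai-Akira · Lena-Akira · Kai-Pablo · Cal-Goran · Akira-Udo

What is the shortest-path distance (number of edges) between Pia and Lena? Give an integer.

One shortest route is Pia – Udo – Dee – Lena, which uses 3 edges, and at distance 2 from Pia we only reach {Akira, Cal, Dee, Goran, Kai, Ravi}, which does not include Lena. So d(Pia,Lena) = 3.

3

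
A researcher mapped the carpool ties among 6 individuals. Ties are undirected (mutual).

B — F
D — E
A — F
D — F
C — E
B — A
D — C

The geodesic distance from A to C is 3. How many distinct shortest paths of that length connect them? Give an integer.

The shortest distance is 3, and the only length-3 path is A–F–D–C. So there is exactly 1 shortest path.

1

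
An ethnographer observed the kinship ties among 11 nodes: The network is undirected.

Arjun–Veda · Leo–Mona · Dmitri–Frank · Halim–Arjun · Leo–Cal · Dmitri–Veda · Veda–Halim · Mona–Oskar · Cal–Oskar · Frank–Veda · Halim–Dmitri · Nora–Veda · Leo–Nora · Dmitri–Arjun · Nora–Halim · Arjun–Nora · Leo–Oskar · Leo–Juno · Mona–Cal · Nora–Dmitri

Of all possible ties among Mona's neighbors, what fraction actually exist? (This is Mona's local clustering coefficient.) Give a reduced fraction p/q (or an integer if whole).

Mona's neighbors: Cal, Leo, and Oskar (k = 3).
Possible neighbor pairs: C(3,2) = 3. Edges among them: Cal–Leo, Cal–Oskar, Leo–Oskar → e = 3.
Clustering(Mona) = 3/3 = 1.

1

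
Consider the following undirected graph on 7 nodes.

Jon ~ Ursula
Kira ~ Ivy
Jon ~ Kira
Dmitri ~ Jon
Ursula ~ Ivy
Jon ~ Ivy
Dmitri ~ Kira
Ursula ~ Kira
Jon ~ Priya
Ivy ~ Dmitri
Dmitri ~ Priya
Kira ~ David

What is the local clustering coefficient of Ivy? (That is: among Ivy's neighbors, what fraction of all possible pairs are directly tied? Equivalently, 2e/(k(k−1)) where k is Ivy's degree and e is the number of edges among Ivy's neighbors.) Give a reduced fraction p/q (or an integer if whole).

5/6

Ivy's neighbors: Dmitri, Jon, Kira, and Ursula (k = 4).
Possible neighbor pairs: C(4,2) = 6. Edges among them: Dmitri–Jon, Dmitri–Kira, Jon–Kira, Jon–Ursula, Kira–Ursula → e = 5.
Clustering(Ivy) = 5/6.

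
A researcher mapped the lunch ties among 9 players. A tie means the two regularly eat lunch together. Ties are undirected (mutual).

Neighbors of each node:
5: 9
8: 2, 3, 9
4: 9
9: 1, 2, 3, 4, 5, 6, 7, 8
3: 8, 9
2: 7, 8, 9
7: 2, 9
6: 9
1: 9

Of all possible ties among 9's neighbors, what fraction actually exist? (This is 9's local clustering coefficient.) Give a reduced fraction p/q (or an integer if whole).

9's neighbors: 1, 2, 3, 4, 5, 6, 7, and 8 (k = 8).
Possible neighbor pairs: C(8,2) = 28. Edges among them: 2–7, 2–8, 3–8 → e = 3.
Clustering(9) = 3/28.

3/28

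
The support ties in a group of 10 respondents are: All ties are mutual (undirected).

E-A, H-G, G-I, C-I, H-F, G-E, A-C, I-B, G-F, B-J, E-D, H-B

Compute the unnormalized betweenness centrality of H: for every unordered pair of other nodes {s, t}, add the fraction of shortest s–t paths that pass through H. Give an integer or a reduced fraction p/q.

Pairs whose geodesics pass through H — D–J: 1/2; D–B: 1/2; E–J: 1/2; E–B: 1/2; F–J: 1; F–B: 1; J–G: 1/2; G–B: 1/2.
All other pairs contribute 0.
Summing the contributions gives betweenness(H) = 5.

5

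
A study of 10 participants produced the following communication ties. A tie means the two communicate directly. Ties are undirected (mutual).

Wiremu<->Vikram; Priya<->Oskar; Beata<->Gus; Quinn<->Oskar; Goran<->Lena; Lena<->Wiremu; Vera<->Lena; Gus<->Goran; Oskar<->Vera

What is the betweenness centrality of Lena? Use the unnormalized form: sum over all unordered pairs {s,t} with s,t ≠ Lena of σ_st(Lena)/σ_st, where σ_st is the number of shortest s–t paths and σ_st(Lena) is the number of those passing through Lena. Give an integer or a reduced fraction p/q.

Pairs whose geodesics pass through Lena — Quinn–Wiremu: 1; Quinn–Vikram: 1; Quinn–Goran: 1; Quinn–Beata: 1; Quinn–Gus: 1; Wiremu–Priya: 1; Wiremu–Vera: 1; Wiremu–Goran: 1; Wiremu–Oskar: 1; Wiremu–Beata: 1; Wiremu–Gus: 1; Priya–Vikram: 1; Priya–Goran: 1; Priya–Beata: 1 … (+12 more pairs).
All other pairs contribute 0.
Summing the contributions gives betweenness(Lena) = 26.

26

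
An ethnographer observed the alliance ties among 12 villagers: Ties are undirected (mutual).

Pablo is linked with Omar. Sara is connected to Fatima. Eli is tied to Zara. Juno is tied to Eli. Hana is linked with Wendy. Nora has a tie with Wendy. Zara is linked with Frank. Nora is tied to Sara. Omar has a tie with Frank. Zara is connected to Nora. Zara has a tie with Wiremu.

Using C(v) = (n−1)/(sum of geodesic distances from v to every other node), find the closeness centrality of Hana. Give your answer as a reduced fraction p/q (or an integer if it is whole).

11/41

Distances from Hana: Eli:4, Fatima:4, Frank:4, Juno:5, Nora:2, Omar:5, Pablo:6, Sara:3, Wendy:1, Wiremu:4, Zara:3. Sum = 41.
n = 12, so closeness = 11/41.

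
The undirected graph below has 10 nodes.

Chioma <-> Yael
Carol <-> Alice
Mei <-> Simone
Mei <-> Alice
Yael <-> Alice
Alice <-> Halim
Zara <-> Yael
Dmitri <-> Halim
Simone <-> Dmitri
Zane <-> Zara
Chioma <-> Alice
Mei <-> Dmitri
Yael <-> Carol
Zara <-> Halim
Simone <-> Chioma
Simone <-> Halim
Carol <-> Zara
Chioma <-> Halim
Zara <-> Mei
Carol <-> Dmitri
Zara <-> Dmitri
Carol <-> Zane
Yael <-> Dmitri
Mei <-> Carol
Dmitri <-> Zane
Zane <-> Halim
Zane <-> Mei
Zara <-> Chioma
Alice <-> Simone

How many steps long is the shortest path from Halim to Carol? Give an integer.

One shortest route is Halim – Zara – Carol, which uses 2 edges, and Halim and Carol are not directly tied, so nothing shorter exists. So d(Halim,Carol) = 2.

2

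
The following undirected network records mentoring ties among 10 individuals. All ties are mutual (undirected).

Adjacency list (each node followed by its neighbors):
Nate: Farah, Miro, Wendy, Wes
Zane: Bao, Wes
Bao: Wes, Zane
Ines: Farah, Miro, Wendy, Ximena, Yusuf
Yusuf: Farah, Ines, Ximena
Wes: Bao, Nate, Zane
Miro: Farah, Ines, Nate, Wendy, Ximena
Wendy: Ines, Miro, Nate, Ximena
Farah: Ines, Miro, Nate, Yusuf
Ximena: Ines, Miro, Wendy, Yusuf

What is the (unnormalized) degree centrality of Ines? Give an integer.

Ines is directly tied to Farah, Miro, Wendy, Ximena, and Yusuf. That is 5 neighbors, so the degree of Ines is 5.

5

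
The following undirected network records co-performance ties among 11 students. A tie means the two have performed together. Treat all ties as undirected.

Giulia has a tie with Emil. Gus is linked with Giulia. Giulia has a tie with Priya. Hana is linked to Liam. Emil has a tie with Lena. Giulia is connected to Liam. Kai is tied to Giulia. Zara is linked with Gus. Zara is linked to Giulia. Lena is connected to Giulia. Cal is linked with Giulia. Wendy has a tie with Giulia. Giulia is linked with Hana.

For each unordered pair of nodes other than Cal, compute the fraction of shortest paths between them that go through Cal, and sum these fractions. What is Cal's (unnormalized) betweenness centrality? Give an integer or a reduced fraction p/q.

No shortest path between any pair of other nodes passes through Cal.
Summing the contributions gives betweenness(Cal) = 0.

0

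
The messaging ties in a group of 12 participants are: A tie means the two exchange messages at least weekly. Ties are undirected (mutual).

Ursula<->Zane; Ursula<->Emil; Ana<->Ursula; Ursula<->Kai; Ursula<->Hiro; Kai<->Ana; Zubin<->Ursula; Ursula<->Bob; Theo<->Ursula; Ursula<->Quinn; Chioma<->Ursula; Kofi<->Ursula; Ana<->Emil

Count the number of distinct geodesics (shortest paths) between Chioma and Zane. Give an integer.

1

The shortest distance is 2, and the only length-2 path is Chioma–Ursula–Zane. So there is exactly 1 shortest path.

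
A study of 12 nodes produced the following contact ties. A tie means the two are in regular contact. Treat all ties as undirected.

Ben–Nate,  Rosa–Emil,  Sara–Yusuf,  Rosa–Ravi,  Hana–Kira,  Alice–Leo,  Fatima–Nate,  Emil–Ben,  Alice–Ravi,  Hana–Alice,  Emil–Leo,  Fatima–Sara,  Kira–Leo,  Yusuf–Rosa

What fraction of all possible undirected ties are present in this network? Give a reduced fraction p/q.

7/33

There are 14 edges and 12 nodes, so the maximum possible is C(12,2) = 66.
Density = 14/66 = 7/33.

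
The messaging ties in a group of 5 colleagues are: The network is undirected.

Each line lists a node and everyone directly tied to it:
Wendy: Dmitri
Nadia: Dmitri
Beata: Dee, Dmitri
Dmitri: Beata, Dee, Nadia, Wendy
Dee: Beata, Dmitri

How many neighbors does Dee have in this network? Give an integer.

Dee is directly tied to Beata and Dmitri. That is 2 neighbors, so the degree of Dee is 2.

2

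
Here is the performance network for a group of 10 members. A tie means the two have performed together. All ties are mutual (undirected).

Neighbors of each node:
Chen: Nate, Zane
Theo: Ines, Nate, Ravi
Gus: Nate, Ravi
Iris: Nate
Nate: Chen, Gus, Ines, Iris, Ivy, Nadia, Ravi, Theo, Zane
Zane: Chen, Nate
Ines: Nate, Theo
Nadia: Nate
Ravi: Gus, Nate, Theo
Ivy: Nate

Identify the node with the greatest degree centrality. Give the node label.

Degrees — Chen:2, Gus:2, Ines:2, Iris:1, Ivy:1, Nadia:1, Nate:9, Ravi:3, Theo:3, Zane:2.
The maximum is 9, attained only by Nate.

Nate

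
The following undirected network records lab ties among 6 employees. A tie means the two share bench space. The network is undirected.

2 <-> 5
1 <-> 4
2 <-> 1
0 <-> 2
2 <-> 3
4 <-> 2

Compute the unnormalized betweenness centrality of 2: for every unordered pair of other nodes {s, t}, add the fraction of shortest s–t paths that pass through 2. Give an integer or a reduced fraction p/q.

Pairs whose geodesics pass through 2 — 4–3: 1; 4–0: 1; 4–5: 1; 1–3: 1; 1–0: 1; 1–5: 1; 3–0: 1; 3–5: 1; 0–5: 1.
All other pairs contribute 0.
Summing the contributions gives betweenness(2) = 9.

9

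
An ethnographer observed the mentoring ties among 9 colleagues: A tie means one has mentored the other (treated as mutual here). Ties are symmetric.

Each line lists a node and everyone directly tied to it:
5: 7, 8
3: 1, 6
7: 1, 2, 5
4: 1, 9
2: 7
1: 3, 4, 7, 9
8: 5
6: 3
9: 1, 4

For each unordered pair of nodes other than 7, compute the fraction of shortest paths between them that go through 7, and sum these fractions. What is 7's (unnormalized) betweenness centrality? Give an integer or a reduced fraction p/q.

17

Pairs whose geodesics pass through 7 — 5–1: 1; 5–3: 1; 5–4: 1; 5–2: 1; 5–6: 1; 5–9: 1; 1–2: 1; 1–8: 1; 3–2: 1; 3–8: 1; 4–2: 1; 4–8: 1; 2–6: 1; 2–9: 1 … (+3 more pairs).
All other pairs contribute 0.
Summing the contributions gives betweenness(7) = 17.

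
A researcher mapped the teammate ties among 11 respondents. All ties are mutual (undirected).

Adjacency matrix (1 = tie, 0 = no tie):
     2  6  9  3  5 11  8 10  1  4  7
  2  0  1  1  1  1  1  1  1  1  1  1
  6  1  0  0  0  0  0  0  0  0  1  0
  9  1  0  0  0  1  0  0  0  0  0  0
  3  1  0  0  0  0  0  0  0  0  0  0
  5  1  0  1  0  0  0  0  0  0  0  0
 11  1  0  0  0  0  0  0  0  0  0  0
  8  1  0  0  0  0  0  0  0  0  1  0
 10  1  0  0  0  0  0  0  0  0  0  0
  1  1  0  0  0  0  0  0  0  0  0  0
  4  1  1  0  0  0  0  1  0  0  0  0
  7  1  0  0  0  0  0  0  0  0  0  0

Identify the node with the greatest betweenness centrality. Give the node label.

2

Unnormalized betweenness of each node: 1:0, 2:83/2, 3:0, 4:1/2, 5:0, 6:0, 7:0, 8:0, 9:0, 10:0, 11:0.
2 has the largest value, 83/2, making it the main broker — the node through which the most shortest paths run.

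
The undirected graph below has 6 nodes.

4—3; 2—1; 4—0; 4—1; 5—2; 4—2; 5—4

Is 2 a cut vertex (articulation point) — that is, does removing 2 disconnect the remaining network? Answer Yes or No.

No

Even without 2, every remaining node can still reach every other (the residual graph is connected), so 2 is not a cut vertex.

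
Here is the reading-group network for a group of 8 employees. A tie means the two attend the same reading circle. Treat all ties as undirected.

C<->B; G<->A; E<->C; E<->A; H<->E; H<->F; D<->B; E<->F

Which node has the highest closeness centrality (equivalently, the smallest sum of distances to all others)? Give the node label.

E

Farness (sum of distances to all others) for each node — A:15, B:17, C:13, D:23, E:11, F:16, G:21, H:16.
The smallest farness is 11, for E, so E has the highest closeness.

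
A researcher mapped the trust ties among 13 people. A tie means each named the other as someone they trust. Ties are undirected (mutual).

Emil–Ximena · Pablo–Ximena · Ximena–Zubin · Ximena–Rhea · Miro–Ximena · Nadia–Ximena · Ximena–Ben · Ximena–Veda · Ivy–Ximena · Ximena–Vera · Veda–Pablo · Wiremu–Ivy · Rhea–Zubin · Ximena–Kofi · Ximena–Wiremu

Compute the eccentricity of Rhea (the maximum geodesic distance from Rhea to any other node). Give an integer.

2

Distances from Rhea: Ben:2, Emil:2, Ivy:2, Kofi:2, Miro:2, Nadia:2, Pablo:2, Veda:2, Vera:2, Wiremu:2, Ximena:1, Zubin:1.
The largest is 2 (to Wiremu, Veda, Kofi, Ivy, Pablo, Nadia, Emil, Ben, Vera, and Miro), so the eccentricity of Rhea is 2.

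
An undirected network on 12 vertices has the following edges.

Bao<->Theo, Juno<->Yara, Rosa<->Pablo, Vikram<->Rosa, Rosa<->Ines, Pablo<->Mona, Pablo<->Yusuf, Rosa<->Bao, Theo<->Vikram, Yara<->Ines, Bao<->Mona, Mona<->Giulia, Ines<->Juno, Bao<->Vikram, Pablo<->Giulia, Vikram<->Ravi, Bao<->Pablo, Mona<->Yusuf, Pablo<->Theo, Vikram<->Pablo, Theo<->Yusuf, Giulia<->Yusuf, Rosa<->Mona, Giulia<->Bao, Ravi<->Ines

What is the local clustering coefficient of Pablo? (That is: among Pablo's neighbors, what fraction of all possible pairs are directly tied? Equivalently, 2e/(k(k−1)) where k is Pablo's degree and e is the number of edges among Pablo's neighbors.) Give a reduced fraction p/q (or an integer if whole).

4/7

Pablo's neighbors: Bao, Giulia, Mona, Rosa, Theo, Vikram, and Yusuf (k = 7).
Possible neighbor pairs: C(7,2) = 21. Edges among them: Bao–Giulia, Bao–Mona, Bao–Rosa, Bao–Theo, Bao–Vikram, Giulia–Mona, Giulia–Yusuf, Mona–Rosa, Mona–Yusuf, Rosa–Vikram, Theo–Vikram, Theo–Yusuf → e = 12.
Clustering(Pablo) = 12/21 = 4/7.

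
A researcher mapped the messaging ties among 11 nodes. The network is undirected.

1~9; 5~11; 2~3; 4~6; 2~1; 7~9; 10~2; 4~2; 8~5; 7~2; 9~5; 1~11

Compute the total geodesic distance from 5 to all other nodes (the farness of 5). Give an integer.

Distances from 5: 1:2, 2:3, 3:4, 4:4, 6:5, 7:2, 8:1, 9:1, 10:4, 11:1.
Sum = 2 + 3 + 4 + 4 + 5 + 2 + 1 + 1 + 4 + 1 = 27.

27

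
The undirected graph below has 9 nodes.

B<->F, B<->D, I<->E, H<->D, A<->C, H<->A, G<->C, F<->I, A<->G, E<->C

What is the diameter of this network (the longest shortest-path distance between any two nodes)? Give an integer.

4

Eccentricity of each node (its greatest distance to any other): A:4, B:4, C:4, D:4, E:4, F:4, G:4, H:4, I:4.
The maximum eccentricity is 4, realized for instance by the pair F–G via F – I – E – C – G. So the diameter is 4.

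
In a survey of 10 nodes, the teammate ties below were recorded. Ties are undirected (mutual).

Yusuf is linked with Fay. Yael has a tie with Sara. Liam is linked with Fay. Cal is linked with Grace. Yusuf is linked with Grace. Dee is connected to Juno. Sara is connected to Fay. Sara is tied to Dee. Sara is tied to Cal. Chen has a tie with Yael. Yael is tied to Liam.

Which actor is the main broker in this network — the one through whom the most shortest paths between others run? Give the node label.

Sara

Unnormalized betweenness of each node: Cal:5, Chen:0, Dee:8, Fay:9, Grace:1, Juno:0, Liam:2, Sara:22, Yael:10, Yusuf:2.
Sara has the largest value, 22, making it the main broker — the node through which the most shortest paths run.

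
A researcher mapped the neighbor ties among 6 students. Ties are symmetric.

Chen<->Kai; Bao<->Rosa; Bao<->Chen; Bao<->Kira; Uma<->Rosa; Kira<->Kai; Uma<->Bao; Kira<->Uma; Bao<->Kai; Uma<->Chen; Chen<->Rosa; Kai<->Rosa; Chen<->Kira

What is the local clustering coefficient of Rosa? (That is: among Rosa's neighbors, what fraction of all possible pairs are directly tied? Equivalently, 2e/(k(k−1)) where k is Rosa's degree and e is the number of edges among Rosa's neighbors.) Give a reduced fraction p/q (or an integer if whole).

5/6

Rosa's neighbors: Bao, Chen, Kai, and Uma (k = 4).
Possible neighbor pairs: C(4,2) = 6. Edges among them: Bao–Chen, Bao–Kai, Bao–Uma, Chen–Kai, Chen–Uma → e = 5.
Clustering(Rosa) = 5/6.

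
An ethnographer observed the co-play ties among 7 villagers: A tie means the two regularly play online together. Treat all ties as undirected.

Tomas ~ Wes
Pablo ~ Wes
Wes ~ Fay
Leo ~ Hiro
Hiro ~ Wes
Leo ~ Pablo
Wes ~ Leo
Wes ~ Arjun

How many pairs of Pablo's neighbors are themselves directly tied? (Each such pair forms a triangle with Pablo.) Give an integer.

Pablo's neighbors: Leo and Wes.
Neighbor pairs that are themselves tied: Pablo–Leo–Wes. Each forms one triangle with Pablo, for 1 in total.

1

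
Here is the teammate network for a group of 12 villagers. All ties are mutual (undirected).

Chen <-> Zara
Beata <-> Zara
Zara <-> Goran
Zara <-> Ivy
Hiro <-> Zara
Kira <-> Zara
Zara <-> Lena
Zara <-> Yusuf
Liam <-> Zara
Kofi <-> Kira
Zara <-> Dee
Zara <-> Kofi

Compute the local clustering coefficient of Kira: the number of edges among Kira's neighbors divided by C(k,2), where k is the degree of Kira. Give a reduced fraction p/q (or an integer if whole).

Kira's neighbors: Kofi and Zara (k = 2).
Possible neighbor pairs: C(2,2) = 1. Edges among them: Kofi–Zara → e = 1.
Clustering(Kira) = 1/1.

1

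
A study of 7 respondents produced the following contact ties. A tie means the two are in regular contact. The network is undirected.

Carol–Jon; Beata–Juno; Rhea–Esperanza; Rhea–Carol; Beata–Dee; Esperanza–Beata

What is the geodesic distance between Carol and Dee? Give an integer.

One shortest route is Carol – Rhea – Esperanza – Beata – Dee, which uses 4 edges, and at distance 3 from Carol we only reach {Beata}, which does not include Dee. So d(Carol,Dee) = 4.

4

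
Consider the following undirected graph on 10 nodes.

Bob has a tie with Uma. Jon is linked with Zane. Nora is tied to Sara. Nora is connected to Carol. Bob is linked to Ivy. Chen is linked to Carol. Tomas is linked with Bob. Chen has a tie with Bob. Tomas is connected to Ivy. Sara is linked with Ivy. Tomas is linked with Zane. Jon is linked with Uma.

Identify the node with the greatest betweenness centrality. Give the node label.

Unnormalized betweenness of each node: Bob:47/3, Carol:17/6, Chen:41/6, Ivy:55/6, Jon:1, Nora:2, Sara:31/6, Tomas:22/3, Uma:14/3, Zane:7/3.
Bob has the largest value, 47/3, making it the main broker — the node through which the most shortest paths run.

Bob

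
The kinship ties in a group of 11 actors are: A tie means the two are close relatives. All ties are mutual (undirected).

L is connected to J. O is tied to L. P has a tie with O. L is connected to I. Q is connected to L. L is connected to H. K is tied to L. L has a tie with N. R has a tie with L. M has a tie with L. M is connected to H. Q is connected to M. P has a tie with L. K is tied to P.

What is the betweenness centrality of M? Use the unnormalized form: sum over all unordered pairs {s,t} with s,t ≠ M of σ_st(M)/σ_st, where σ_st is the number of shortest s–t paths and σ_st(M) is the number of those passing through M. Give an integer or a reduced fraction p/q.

1/2

Pairs whose geodesics pass through M — H–Q: 1/2.
All other pairs contribute 0.
Summing the contributions gives betweenness(M) = 1/2.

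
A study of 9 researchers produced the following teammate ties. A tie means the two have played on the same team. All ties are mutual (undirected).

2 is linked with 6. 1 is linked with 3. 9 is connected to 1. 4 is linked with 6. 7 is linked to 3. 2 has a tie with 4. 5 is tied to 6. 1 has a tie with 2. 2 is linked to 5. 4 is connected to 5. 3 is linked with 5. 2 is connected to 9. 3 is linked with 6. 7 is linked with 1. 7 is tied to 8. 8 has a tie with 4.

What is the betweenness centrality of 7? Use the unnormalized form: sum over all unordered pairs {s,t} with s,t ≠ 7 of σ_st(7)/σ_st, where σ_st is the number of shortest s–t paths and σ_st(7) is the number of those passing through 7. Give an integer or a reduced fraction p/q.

5/2

Pairs whose geodesics pass through 7 — 8–3: 1; 8–9: 1/2; 8–1: 1.
All other pairs contribute 0.
Summing the contributions gives betweenness(7) = 5/2.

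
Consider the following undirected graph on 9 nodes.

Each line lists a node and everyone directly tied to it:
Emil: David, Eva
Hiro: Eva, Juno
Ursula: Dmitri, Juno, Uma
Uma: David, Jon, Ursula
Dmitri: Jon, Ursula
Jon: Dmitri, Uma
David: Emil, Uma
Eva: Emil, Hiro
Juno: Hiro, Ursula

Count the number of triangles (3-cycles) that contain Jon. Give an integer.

0

Jon's neighbors are Dmitri and Uma, but none of them are tied to each other, so no triangle contains Jon.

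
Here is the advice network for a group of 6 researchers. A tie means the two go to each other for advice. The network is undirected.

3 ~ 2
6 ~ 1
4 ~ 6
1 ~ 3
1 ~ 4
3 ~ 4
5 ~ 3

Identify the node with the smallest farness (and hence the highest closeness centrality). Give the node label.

3

Farness (sum of distances to all others) for each node — 1:7, 2:10, 3:6, 4:7, 5:10, 6:10.
The smallest farness is 6, for 3, so 3 has the highest closeness.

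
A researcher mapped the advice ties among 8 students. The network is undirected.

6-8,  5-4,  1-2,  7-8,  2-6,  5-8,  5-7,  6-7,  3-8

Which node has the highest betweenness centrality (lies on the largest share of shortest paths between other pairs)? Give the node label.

Unnormalized betweenness of each node: 1:0, 2:6, 3:0, 4:0, 5:6, 6:10, 7:3, 8:9.
6 has the largest value, 10, making it the main broker — the node through which the most shortest paths run.

6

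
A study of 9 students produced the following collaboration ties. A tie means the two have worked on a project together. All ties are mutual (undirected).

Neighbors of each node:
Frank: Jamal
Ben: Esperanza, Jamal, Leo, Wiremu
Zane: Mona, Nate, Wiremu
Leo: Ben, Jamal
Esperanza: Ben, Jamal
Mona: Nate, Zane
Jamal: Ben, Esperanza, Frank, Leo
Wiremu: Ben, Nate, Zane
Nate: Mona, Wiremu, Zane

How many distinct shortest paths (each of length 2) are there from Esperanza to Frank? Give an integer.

1

The shortest distance is 2, and the only length-2 path is Esperanza–Jamal–Frank. So there is exactly 1 shortest path.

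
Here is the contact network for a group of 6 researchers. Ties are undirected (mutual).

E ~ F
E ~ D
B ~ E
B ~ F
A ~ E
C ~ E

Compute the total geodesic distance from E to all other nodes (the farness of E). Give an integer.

5

Distances from E: A:1, B:1, C:1, D:1, F:1.
Sum = 1 + 1 + 1 + 1 + 1 = 5.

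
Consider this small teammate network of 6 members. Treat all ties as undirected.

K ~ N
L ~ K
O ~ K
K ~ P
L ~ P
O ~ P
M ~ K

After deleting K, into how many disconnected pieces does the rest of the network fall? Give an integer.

3

Without K, the remaining ties split the others into: {L, O, P}; {N}; {M}.
That's 3 separate components.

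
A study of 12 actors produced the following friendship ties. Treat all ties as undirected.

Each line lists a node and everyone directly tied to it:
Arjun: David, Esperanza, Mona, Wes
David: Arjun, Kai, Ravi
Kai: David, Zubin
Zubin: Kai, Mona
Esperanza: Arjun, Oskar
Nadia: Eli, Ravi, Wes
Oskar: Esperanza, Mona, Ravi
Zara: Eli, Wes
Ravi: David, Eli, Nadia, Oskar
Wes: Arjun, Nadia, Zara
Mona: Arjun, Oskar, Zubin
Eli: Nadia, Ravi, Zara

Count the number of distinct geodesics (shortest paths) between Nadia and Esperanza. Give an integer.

The shortest distance is 3. The length-3 paths are: Nadia–Wes–Arjun–Esperanza; Nadia–Ravi–Oskar–Esperanza.
That gives 2 distinct shortest paths.

2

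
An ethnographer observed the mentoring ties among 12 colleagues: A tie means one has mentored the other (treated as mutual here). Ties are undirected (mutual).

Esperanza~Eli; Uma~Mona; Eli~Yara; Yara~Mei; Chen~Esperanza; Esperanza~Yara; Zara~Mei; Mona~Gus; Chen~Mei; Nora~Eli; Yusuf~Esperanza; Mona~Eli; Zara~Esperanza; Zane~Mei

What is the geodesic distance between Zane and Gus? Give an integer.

One shortest route is Zane – Mei – Yara – Eli – Mona – Gus, which uses 5 edges, and at distance 4 from Zane we only reach {Mona, Nora, Yusuf}, which does not include Gus. So d(Zane,Gus) = 5.

5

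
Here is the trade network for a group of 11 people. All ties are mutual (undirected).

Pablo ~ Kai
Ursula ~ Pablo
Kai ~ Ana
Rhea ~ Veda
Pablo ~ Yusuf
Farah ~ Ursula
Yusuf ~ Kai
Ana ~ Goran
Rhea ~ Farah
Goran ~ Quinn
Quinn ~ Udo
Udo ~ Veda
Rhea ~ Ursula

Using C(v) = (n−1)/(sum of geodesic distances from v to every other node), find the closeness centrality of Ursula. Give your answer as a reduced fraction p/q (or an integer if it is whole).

10/23

Distances from Ursula: Ana:3, Farah:1, Goran:4, Kai:2, Pablo:1, Quinn:4, Rhea:1, Udo:3, Veda:2, Yusuf:2. Sum = 23.
n = 11, so closeness = 10/23.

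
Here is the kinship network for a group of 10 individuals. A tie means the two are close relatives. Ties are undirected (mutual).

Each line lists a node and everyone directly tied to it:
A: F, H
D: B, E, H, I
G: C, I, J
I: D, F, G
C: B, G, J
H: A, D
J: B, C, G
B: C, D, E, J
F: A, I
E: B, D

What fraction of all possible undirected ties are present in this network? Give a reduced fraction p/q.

There are 14 edges and 10 nodes, so the maximum possible is C(10,2) = 45.
Density = 14/45.

14/45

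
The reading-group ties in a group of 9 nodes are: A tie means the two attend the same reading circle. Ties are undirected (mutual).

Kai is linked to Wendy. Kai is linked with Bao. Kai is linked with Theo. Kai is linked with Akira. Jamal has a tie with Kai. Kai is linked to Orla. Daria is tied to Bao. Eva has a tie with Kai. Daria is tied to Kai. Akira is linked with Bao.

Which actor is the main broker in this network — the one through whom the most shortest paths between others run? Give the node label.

Kai

Unnormalized betweenness of each node: Akira:0, Bao:1/2, Daria:0, Eva:0, Jamal:0, Kai:51/2, Orla:0, Theo:0, Wendy:0.
Kai has the largest value, 51/2, making it the main broker — the node through which the most shortest paths run.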